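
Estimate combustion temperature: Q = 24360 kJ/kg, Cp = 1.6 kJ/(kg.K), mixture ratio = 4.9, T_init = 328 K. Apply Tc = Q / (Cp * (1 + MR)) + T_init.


Tc = 24360 / (1.6 * (1 + 4.9)) + 328 = 2909 K

2909 K


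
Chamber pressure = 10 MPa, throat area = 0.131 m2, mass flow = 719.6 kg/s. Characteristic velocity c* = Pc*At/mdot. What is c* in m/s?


c* = 10e6 * 0.131 / 719.6 = 1820 m/s

1820 m/s


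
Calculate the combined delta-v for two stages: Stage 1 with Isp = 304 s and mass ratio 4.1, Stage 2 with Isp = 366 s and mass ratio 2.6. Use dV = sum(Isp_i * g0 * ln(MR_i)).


dV1 = 304 * 9.81 * ln(4.1) = 4207.9 m/s
dV2 = 366 * 9.81 * ln(2.6) = 3430.7 m/s
Total dV = 4207.9 + 3430.7 = 7638.6 m/s ~ 7639 m/s

7639 m/s


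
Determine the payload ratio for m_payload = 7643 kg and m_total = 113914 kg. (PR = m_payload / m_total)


PR = 7643 / 113914 = 0.0671

0.0671


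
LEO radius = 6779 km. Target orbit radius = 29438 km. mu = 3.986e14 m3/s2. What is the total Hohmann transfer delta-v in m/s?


V1 = sqrt(mu/r1) = 7668.07 m/s
dV1 = V1*(sqrt(2*r2/(r1+r2)) - 1) = 2108.78 m/s
V2 = sqrt(mu/r2) = 3679.72 m/s
dV2 = V2*(1 - sqrt(2*r1/(r1+r2))) = 1428.3 m/s
Total dV = 3537 m/s

3537 m/s


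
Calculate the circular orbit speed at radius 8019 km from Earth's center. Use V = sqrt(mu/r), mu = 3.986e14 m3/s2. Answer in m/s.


V = sqrt(3.986e14 / 8019000) = 7050 m/s

7050 m/s


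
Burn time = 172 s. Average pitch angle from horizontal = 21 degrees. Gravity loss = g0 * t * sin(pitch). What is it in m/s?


GL = 9.81 * 172 * sin(21 deg) = 605 m/s

605 m/s


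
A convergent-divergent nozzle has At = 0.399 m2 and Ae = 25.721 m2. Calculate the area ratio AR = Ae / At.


AR = 25.721 / 0.399 = 64.5

64.5


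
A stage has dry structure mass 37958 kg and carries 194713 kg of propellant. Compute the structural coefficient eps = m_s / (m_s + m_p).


eps = 37958 / (37958 + 194713) = 0.1631

0.1631


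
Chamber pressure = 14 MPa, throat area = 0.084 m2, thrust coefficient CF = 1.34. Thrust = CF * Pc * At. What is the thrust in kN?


F = 1.34 * 14e6 * 0.084 = 1.5758e+06 N = 1575.8 kN

1575.8 kN


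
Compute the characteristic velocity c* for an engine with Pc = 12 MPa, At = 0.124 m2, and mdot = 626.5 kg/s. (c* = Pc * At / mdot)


c* = 12e6 * 0.124 / 626.5 = 2375 m/s

2375 m/s


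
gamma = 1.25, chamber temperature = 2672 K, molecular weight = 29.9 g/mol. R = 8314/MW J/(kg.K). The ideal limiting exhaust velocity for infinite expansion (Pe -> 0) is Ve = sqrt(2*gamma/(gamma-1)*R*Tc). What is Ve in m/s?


R = 8314 / 29.9 = 278.06 J/(kg.K)
Ve = sqrt(2 * 1.25 / (1.25 - 1) * 278.06 * 2672) = 2726 m/s

2726 m/s


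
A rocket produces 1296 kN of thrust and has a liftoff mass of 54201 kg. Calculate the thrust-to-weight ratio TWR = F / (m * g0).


TWR = 1296000 / (54201 * 9.81) = 2.44

2.44


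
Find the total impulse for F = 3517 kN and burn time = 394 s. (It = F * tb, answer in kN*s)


It = 3517 * 394 = 1385698 kN*s

1385698 kN*s


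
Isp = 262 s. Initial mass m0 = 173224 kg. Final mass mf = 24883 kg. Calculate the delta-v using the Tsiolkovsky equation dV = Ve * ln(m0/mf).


Ve = 262 * 9.81 = 2570.22 m/s
dV = 2570.22 * ln(173224/24883) = 4987 m/s

4987 m/s


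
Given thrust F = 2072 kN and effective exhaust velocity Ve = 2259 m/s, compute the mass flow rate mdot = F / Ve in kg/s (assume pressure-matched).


mdot = F / Ve = 2072000 / 2259 = 917.2 kg/s

917.2 kg/s


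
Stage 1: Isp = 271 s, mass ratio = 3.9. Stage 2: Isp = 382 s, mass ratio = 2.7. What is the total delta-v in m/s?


dV1 = 271 * 9.81 * ln(3.9) = 3618.2 m/s
dV2 = 382 * 9.81 * ln(2.7) = 3722.1 m/s
Total dV = 3618.2 + 3722.1 = 7340.3 m/s ~ 7340 m/s

7340 m/s


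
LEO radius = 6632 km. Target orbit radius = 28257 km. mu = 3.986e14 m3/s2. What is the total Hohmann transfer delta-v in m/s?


V1 = sqrt(mu/r1) = 7752.58 m/s
dV1 = V1*(sqrt(2*r2/(r1+r2)) - 1) = 2114.3 m/s
V2 = sqrt(mu/r2) = 3755.83 m/s
dV2 = V2*(1 - sqrt(2*r1/(r1+r2))) = 1440.04 m/s
Total dV = 3554 m/s

3554 m/s


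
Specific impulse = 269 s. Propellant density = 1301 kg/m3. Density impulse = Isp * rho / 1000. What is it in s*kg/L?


rho*Isp = 269 * 1301 / 1000 = 350 s*kg/L

350 s*kg/L


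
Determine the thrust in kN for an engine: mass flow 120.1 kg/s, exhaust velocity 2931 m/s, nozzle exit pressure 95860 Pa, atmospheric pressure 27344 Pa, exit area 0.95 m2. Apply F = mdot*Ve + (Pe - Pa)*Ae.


F = 120.1 * 2931 + (95860 - 27344) * 0.95 = 417103.0 N = 417.1 kN

417.1 kN


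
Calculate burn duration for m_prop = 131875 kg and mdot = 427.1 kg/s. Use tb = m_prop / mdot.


tb = 131875 / 427.1 = 308.8 s

308.8 s


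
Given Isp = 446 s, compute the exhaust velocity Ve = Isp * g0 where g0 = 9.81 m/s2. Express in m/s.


Ve = Isp * g0 = 446 * 9.81 = 4375.3 m/s

4375.3 m/s


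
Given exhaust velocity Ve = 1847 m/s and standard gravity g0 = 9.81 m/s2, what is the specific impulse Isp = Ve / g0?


Isp = Ve / g0 = 1847 / 9.81 = 188.3 s

188.3 s


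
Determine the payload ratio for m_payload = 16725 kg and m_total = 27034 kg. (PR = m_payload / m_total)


PR = 16725 / 27034 = 0.6187

0.6187


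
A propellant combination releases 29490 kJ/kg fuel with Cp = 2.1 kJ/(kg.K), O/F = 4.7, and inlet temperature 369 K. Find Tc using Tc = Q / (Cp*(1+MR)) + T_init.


Tc = 29490 / (2.1 * (1 + 4.7)) + 369 = 2833 K

2833 K


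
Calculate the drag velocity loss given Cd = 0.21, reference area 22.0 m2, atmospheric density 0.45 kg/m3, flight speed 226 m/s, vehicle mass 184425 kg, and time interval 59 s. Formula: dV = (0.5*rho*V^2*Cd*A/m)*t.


D = 0.5 * 0.45 * 226^2 * 0.21 * 22.0 = 53093.5 N
a = 53093.5 / 184425 = 0.2879 m/s2
dV = 0.2879 * 59 = 17.0 m/s

17.0 m/s


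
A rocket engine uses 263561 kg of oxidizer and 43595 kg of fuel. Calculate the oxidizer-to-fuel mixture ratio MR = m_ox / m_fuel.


MR = 263561 / 43595 = 6.05

6.05


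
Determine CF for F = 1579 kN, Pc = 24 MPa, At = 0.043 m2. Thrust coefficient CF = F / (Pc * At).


CF = 1579000 / (24e6 * 0.043) = 1.53

1.53


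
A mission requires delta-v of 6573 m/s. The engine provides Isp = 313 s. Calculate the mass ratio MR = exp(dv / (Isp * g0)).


Ve = 313 * 9.81 = 3070.53 m/s
MR = exp(6573 / 3070.53) = 8.505

8.505


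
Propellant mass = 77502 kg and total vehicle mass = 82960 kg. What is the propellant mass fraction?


PMF = 77502 / 82960 = 0.934

0.934


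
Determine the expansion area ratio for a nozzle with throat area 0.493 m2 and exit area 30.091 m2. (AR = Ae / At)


AR = 30.091 / 0.493 = 61.0

61.0


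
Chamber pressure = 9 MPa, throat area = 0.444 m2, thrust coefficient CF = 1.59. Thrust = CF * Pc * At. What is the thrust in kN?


F = 1.59 * 9e6 * 0.444 = 6.3536e+06 N = 6353.6 kN

6353.6 kN


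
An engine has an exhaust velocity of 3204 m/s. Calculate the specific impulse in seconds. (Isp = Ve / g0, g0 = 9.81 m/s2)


Isp = Ve / g0 = 3204 / 9.81 = 326.6 s

326.6 s


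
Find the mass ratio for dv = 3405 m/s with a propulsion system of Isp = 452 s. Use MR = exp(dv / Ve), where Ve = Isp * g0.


Ve = 452 * 9.81 = 4434.12 m/s
MR = exp(3405 / 4434.12) = 2.155

2.155


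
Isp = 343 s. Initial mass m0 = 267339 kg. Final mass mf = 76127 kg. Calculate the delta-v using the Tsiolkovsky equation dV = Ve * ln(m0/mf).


Ve = 343 * 9.81 = 3364.83 m/s
dV = 3364.83 * ln(267339/76127) = 4227 m/s

4227 m/s


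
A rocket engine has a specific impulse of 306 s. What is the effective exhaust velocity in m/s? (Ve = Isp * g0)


Ve = Isp * g0 = 306 * 9.81 = 3001.9 m/s

3001.9 m/s


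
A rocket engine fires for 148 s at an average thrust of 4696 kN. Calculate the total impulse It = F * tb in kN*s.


It = 4696 * 148 = 695008 kN*s

695008 kN*s


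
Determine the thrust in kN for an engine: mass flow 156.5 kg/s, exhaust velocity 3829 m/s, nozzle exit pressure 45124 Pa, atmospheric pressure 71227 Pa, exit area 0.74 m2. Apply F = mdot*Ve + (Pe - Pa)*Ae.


F = 156.5 * 3829 + (45124 - 71227) * 0.74 = 579922.0 N = 579.9 kN

579.9 kN


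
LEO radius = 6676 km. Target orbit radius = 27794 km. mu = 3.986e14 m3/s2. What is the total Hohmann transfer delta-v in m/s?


V1 = sqrt(mu/r1) = 7726.99 m/s
dV1 = V1*(sqrt(2*r2/(r1+r2)) - 1) = 2085.52 m/s
V2 = sqrt(mu/r2) = 3786.98 m/s
dV2 = V2*(1 - sqrt(2*r1/(r1+r2))) = 1430.06 m/s
Total dV = 3516 m/s

3516 m/s


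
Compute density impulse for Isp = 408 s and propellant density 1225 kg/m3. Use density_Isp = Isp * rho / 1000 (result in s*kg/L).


rho*Isp = 408 * 1225 / 1000 = 500 s*kg/L

500 s*kg/L


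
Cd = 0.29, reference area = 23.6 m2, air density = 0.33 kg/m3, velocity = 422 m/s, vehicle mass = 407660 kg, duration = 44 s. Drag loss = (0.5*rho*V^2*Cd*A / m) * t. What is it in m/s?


D = 0.5 * 0.33 * 422^2 * 0.29 * 23.6 = 201103.14 N
a = 201103.14 / 407660 = 0.4933 m/s2
dV = 0.4933 * 44 = 21.7 m/s

21.7 m/s


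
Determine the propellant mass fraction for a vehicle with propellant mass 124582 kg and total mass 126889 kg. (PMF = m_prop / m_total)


PMF = 124582 / 126889 = 0.982

0.982


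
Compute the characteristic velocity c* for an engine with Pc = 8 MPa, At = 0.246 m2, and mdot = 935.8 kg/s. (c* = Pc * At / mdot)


c* = 8e6 * 0.246 / 935.8 = 2103 m/s

2103 m/s


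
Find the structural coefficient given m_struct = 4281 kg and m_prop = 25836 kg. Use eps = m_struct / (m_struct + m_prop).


eps = 4281 / (4281 + 25836) = 0.1421

0.1421


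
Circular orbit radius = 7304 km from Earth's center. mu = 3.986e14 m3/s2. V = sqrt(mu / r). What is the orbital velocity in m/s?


V = sqrt(3.986e14 / 7304000) = 7387 m/s

7387 m/s


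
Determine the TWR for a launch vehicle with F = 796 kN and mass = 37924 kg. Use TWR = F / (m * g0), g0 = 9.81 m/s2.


TWR = 796000 / (37924 * 9.81) = 2.14

2.14


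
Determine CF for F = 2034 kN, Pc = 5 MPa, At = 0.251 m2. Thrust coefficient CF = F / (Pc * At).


CF = 2034000 / (5e6 * 0.251) = 1.62

1.62


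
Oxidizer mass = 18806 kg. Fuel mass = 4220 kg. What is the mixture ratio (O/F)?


MR = 18806 / 4220 = 4.46

4.46


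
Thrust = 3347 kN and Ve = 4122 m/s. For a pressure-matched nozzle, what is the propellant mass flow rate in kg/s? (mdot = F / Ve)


mdot = F / Ve = 3347000 / 4122 = 812.0 kg/s

812.0 kg/s


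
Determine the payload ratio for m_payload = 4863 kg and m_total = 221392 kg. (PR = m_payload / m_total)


PR = 4863 / 221392 = 0.022

0.022


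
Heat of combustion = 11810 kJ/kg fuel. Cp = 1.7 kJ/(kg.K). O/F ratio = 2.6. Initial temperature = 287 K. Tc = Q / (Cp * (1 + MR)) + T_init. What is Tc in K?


Tc = 11810 / (1.7 * (1 + 2.6)) + 287 = 2217 K

2217 K


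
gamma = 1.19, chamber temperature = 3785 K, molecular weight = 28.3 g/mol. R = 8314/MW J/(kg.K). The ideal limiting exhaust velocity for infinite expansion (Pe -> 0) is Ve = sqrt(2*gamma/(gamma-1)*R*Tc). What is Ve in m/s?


R = 8314 / 28.3 = 293.78 J/(kg.K)
Ve = sqrt(2 * 1.19 / (1.19 - 1) * 293.78 * 3785) = 3732 m/s

3732 m/s


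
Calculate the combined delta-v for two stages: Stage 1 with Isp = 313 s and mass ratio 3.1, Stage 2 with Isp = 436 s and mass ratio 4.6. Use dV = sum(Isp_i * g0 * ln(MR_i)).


dV1 = 313 * 9.81 * ln(3.1) = 3474.0 m/s
dV2 = 436 * 9.81 * ln(4.6) = 6527.2 m/s
Total dV = 3474.0 + 6527.2 = 10001.2 m/s ~ 10001 m/s

10001 m/s


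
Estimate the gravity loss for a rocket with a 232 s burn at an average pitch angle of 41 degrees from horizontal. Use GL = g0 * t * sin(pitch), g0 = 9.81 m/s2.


GL = 9.81 * 232 * sin(41 deg) = 1493 m/s

1493 m/s


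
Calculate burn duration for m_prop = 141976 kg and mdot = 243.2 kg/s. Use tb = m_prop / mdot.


tb = 141976 / 243.2 = 583.8 s

583.8 s


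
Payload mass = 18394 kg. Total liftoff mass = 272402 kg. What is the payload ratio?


PR = 18394 / 272402 = 0.0675

0.0675


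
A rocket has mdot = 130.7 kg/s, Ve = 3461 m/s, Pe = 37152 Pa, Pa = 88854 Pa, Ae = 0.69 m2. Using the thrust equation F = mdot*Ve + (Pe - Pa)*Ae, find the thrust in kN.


F = 130.7 * 3461 + (37152 - 88854) * 0.69 = 416678.0 N = 416.7 kN

416.7 kN


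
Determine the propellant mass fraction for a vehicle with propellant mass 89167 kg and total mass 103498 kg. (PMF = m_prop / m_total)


PMF = 89167 / 103498 = 0.862

0.862


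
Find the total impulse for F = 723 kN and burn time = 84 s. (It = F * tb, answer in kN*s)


It = 723 * 84 = 60732 kN*s

60732 kN*s


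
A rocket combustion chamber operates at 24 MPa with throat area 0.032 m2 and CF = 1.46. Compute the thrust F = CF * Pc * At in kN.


F = 1.46 * 24e6 * 0.032 = 1.1213e+06 N = 1121.3 kN

1121.3 kN


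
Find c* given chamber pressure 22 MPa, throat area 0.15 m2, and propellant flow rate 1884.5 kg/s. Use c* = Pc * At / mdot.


c* = 22e6 * 0.15 / 1884.5 = 1751 m/s

1751 m/s


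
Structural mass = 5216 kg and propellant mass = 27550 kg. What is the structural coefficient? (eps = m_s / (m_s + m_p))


eps = 5216 / (5216 + 27550) = 0.1592

0.1592


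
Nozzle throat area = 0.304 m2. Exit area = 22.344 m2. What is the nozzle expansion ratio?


AR = 22.344 / 0.304 = 73.5

73.5


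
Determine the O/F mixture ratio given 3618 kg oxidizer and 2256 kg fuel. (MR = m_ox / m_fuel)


MR = 3618 / 2256 = 1.6

1.6


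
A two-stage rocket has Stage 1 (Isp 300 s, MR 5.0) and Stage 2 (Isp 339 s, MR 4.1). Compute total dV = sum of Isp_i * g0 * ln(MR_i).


dV1 = 300 * 9.81 * ln(5.0) = 4736.6 m/s
dV2 = 339 * 9.81 * ln(4.1) = 4692.4 m/s
Total dV = 4736.6 + 4692.4 = 9429.0 m/s ~ 9429 m/s

9429 m/s


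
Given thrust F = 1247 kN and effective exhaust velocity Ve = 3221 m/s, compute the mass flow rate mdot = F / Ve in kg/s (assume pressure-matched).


mdot = F / Ve = 1247000 / 3221 = 387.1 kg/s

387.1 kg/s


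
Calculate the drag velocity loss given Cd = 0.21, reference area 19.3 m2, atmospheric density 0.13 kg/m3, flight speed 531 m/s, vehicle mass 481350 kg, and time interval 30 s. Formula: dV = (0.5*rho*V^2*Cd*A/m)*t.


D = 0.5 * 0.13 * 531^2 * 0.21 * 19.3 = 74281.22 N
a = 74281.22 / 481350 = 0.1543 m/s2
dV = 0.1543 * 30 = 4.6 m/s

4.6 m/s


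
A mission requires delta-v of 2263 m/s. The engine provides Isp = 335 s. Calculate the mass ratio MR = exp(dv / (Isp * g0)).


Ve = 335 * 9.81 = 3286.35 m/s
MR = exp(2263 / 3286.35) = 1.991

1.991


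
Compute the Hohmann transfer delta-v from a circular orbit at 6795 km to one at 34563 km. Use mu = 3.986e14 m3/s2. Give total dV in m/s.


V1 = sqrt(mu/r1) = 7659.03 m/s
dV1 = V1*(sqrt(2*r2/(r1+r2)) - 1) = 2242.78 m/s
V2 = sqrt(mu/r2) = 3395.96 m/s
dV2 = V2*(1 - sqrt(2*r1/(r1+r2))) = 1449.29 m/s
Total dV = 3692 m/s

3692 m/s


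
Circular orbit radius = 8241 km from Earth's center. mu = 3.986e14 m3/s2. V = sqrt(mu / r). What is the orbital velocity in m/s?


V = sqrt(3.986e14 / 8241000) = 6955 m/s

6955 m/s


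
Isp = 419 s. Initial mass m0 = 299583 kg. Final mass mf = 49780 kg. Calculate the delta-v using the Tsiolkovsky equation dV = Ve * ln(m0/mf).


Ve = 419 * 9.81 = 4110.39 m/s
dV = 4110.39 * ln(299583/49780) = 7377 m/s

7377 m/s


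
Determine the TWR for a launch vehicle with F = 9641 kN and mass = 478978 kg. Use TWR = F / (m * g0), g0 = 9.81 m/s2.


TWR = 9641000 / (478978 * 9.81) = 2.05

2.05


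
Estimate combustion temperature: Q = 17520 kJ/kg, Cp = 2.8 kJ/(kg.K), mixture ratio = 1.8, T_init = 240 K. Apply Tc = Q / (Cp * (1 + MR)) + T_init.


Tc = 17520 / (2.8 * (1 + 1.8)) + 240 = 2475 K

2475 K


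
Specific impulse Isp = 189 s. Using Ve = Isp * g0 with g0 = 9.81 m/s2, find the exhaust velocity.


Ve = Isp * g0 = 189 * 9.81 = 1854.1 m/s

1854.1 m/s


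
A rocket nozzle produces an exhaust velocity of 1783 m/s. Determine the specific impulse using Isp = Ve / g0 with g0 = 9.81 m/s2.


Isp = Ve / g0 = 1783 / 9.81 = 181.8 s

181.8 s


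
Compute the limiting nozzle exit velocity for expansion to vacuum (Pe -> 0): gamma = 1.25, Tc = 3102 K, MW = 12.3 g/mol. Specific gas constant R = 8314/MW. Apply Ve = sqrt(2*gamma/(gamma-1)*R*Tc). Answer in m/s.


R = 8314 / 12.3 = 675.93 J/(kg.K)
Ve = sqrt(2 * 1.25 / (1.25 - 1) * 675.93 * 3102) = 4579 m/s

4579 m/s


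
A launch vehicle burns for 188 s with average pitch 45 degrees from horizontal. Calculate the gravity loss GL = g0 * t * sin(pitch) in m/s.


GL = 9.81 * 188 * sin(45 deg) = 1304 m/s

1304 m/s


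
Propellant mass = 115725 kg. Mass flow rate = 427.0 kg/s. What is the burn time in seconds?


tb = 115725 / 427.0 = 271.0 s

271.0 s


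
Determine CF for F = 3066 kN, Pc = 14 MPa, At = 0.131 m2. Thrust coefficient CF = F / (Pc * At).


CF = 3066000 / (14e6 * 0.131) = 1.67

1.67


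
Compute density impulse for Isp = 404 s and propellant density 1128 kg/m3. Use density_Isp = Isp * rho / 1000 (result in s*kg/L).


rho*Isp = 404 * 1128 / 1000 = 456 s*kg/L

456 s*kg/L


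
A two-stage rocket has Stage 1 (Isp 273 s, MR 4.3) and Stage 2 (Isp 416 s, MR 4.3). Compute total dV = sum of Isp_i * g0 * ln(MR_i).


dV1 = 273 * 9.81 * ln(4.3) = 3906.4 m/s
dV2 = 416 * 9.81 * ln(4.3) = 5952.5 m/s
Total dV = 3906.4 + 5952.5 = 9858.9 m/s ~ 9859 m/s

9859 m/s


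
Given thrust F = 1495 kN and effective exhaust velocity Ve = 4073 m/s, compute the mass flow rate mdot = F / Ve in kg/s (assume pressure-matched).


mdot = F / Ve = 1495000 / 4073 = 367.1 kg/s

367.1 kg/s


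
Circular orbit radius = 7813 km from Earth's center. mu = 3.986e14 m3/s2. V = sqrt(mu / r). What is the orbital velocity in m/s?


V = sqrt(3.986e14 / 7813000) = 7143 m/s

7143 m/s


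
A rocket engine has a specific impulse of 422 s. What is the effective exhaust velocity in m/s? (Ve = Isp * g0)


Ve = Isp * g0 = 422 * 9.81 = 4139.8 m/s

4139.8 m/s


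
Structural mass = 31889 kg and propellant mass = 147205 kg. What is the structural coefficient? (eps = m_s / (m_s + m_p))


eps = 31889 / (31889 + 147205) = 0.1781

0.1781


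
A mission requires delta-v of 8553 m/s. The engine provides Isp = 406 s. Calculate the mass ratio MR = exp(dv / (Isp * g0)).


Ve = 406 * 9.81 = 3982.86 m/s
MR = exp(8553 / 3982.86) = 8.563

8.563


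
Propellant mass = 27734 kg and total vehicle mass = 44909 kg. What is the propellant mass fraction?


PMF = 27734 / 44909 = 0.618

0.618


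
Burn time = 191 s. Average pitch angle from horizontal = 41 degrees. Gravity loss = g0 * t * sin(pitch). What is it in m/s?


GL = 9.81 * 191 * sin(41 deg) = 1229 m/s

1229 m/s


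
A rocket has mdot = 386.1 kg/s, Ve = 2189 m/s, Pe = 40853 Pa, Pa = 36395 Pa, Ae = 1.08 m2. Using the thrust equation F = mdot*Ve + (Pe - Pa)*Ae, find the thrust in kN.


F = 386.1 * 2189 + (40853 - 36395) * 1.08 = 849988.0 N = 850.0 kN

850.0 kN


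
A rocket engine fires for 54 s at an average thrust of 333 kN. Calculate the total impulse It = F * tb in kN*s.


It = 333 * 54 = 17982 kN*s

17982 kN*s


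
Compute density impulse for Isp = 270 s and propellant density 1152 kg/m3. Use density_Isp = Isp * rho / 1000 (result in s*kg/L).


rho*Isp = 270 * 1152 / 1000 = 311 s*kg/L

311 s*kg/L


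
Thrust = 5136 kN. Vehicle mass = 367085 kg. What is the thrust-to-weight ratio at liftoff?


TWR = 5136000 / (367085 * 9.81) = 1.43

1.43


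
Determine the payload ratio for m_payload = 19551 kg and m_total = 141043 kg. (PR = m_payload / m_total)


PR = 19551 / 141043 = 0.1386

0.1386


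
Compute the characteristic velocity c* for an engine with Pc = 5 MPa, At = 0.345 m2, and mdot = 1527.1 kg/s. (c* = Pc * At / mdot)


c* = 5e6 * 0.345 / 1527.1 = 1130 m/s

1130 m/s


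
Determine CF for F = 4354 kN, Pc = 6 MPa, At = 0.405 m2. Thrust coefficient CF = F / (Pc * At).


CF = 4354000 / (6e6 * 0.405) = 1.79

1.79


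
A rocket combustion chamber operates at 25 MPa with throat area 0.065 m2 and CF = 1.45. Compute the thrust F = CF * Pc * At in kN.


F = 1.45 * 25e6 * 0.065 = 2.3562e+06 N = 2356.2 kN

2356.2 kN


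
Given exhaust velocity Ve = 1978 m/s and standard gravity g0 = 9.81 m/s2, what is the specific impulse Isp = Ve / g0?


Isp = Ve / g0 = 1978 / 9.81 = 201.6 s

201.6 s


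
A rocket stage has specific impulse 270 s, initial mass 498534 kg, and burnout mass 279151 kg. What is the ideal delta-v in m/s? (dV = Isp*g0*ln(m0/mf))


Ve = 270 * 9.81 = 2648.7 m/s
dV = 2648.7 * ln(498534/279151) = 1536 m/s

1536 m/s


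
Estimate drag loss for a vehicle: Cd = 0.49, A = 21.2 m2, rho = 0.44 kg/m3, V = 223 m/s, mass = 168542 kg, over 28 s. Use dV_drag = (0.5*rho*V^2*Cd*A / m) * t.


D = 0.5 * 0.44 * 223^2 * 0.49 * 21.2 = 113648.67 N
a = 113648.67 / 168542 = 0.6743 m/s2
dV = 0.6743 * 28 = 18.9 m/s

18.9 m/s


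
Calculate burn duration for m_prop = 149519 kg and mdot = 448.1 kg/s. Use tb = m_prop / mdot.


tb = 149519 / 448.1 = 333.7 s

333.7 s


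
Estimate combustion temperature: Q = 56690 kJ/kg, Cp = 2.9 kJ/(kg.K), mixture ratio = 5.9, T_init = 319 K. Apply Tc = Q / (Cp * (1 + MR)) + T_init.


Tc = 56690 / (2.9 * (1 + 5.9)) + 319 = 3152 K

3152 K


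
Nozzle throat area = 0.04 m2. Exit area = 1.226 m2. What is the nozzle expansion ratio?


AR = 1.226 / 0.04 = 30.6

30.6


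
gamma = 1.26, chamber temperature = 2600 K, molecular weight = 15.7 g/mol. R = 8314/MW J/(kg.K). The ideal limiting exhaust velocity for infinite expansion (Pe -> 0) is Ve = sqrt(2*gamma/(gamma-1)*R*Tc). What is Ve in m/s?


R = 8314 / 15.7 = 529.55 J/(kg.K)
Ve = sqrt(2 * 1.26 / (1.26 - 1) * 529.55 * 2600) = 3653 m/s

3653 m/s


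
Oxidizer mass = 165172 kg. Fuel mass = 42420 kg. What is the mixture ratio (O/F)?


MR = 165172 / 42420 = 3.89

3.89


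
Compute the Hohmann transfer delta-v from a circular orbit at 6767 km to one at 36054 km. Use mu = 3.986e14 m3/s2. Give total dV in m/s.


V1 = sqrt(mu/r1) = 7674.86 m/s
dV1 = V1*(sqrt(2*r2/(r1+r2)) - 1) = 2284.55 m/s
V2 = sqrt(mu/r2) = 3325.0 m/s
dV2 = V2*(1 - sqrt(2*r1/(r1+r2))) = 1455.71 m/s
Total dV = 3740 m/s

3740 m/s


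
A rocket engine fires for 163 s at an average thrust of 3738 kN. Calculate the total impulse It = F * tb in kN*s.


It = 3738 * 163 = 609294 kN*s

609294 kN*s


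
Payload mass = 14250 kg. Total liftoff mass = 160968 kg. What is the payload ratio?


PR = 14250 / 160968 = 0.0885

0.0885


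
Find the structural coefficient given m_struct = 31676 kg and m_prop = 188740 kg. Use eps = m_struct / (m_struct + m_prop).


eps = 31676 / (31676 + 188740) = 0.1437

0.1437


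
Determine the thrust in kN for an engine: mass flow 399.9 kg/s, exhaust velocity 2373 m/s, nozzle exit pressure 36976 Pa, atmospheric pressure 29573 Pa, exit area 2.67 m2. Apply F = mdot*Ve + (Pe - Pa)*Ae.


F = 399.9 * 2373 + (36976 - 29573) * 2.67 = 968729.0 N = 968.7 kN

968.7 kN


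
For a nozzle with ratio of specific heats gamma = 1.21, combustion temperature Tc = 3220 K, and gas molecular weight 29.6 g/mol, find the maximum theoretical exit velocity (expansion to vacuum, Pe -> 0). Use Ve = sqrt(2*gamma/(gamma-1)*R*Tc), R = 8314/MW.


R = 8314 / 29.6 = 280.88 J/(kg.K)
Ve = sqrt(2 * 1.21 / (1.21 - 1) * 280.88 * 3220) = 3228 m/s

3228 m/s


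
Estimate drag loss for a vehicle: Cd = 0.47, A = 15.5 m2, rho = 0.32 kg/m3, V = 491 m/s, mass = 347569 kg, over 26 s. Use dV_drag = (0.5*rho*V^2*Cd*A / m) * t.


D = 0.5 * 0.32 * 491^2 * 0.47 * 15.5 = 281004.01 N
a = 281004.01 / 347569 = 0.8085 m/s2
dV = 0.8085 * 26 = 21.0 m/s

21.0 m/s


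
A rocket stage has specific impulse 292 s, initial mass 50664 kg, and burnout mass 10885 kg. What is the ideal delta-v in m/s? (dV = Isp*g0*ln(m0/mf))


Ve = 292 * 9.81 = 2864.52 m/s
dV = 2864.52 * ln(50664/10885) = 4405 m/s

4405 m/s


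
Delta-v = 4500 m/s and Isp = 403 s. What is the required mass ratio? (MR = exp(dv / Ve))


Ve = 403 * 9.81 = 3953.43 m/s
MR = exp(4500 / 3953.43) = 3.121

3.121


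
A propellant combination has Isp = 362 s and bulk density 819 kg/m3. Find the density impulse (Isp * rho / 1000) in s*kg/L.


rho*Isp = 362 * 819 / 1000 = 296 s*kg/L

296 s*kg/L


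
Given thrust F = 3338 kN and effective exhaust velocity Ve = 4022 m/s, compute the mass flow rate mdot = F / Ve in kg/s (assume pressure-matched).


mdot = F / Ve = 3338000 / 4022 = 829.9 kg/s

829.9 kg/s


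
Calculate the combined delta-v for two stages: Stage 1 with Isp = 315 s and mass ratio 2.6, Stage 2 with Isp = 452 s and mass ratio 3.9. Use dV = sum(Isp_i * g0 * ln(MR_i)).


dV1 = 315 * 9.81 * ln(2.6) = 2952.7 m/s
dV2 = 452 * 9.81 * ln(3.9) = 6034.7 m/s
Total dV = 2952.7 + 6034.7 = 8987.4 m/s ~ 8987 m/s

8987 m/s


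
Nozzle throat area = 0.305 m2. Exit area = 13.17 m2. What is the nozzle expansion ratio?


AR = 13.17 / 0.305 = 43.2

43.2


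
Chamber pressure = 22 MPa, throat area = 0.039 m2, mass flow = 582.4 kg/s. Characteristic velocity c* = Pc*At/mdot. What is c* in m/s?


c* = 22e6 * 0.039 / 582.4 = 1473 m/s

1473 m/s


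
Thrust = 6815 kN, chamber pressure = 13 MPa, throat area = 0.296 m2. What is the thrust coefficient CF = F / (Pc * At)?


CF = 6815000 / (13e6 * 0.296) = 1.77

1.77


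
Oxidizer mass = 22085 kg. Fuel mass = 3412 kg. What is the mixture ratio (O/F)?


MR = 22085 / 3412 = 6.47

6.47


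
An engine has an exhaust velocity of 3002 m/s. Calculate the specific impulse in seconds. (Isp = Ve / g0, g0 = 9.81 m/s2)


Isp = Ve / g0 = 3002 / 9.81 = 306.0 s

306.0 s


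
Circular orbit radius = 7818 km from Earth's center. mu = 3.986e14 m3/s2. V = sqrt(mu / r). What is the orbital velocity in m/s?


V = sqrt(3.986e14 / 7818000) = 7140 m/s

7140 m/s


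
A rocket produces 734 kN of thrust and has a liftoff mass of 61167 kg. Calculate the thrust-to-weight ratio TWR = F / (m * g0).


TWR = 734000 / (61167 * 9.81) = 1.22

1.22


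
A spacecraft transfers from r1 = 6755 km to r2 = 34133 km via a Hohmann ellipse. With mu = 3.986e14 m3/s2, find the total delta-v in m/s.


V1 = sqrt(mu/r1) = 7681.68 m/s
dV1 = V1*(sqrt(2*r2/(r1+r2)) - 1) = 2244.0 m/s
V2 = sqrt(mu/r2) = 3417.29 m/s
dV2 = V2*(1 - sqrt(2*r1/(r1+r2))) = 1452.97 m/s
Total dV = 3697 m/s

3697 m/s


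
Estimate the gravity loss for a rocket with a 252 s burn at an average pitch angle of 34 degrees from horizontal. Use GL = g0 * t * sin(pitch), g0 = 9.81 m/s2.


GL = 9.81 * 252 * sin(34 deg) = 1382 m/s

1382 m/s


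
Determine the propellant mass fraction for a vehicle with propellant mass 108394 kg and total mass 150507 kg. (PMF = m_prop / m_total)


PMF = 108394 / 150507 = 0.72

0.72


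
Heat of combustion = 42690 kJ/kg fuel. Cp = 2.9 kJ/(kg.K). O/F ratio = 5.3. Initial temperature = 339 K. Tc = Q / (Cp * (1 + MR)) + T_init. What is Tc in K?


Tc = 42690 / (2.9 * (1 + 5.3)) + 339 = 2676 K

2676 K


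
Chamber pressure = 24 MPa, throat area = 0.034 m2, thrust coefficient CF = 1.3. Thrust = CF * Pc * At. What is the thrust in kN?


F = 1.3 * 24e6 * 0.034 = 1.0608e+06 N = 1060.8 kN

1060.8 kN


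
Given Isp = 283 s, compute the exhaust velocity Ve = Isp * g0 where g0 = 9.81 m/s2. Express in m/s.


Ve = Isp * g0 = 283 * 9.81 = 2776.2 m/s

2776.2 m/s


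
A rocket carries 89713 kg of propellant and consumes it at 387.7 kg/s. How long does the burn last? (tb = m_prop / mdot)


tb = 89713 / 387.7 = 231.4 s

231.4 s


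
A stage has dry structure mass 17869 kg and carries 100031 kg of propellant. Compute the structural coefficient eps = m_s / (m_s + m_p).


eps = 17869 / (17869 + 100031) = 0.1516

0.1516


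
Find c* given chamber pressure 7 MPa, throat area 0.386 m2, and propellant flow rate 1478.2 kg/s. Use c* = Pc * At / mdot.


c* = 7e6 * 0.386 / 1478.2 = 1828 m/s

1828 m/s


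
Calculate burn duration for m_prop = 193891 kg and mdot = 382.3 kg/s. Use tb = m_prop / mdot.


tb = 193891 / 382.3 = 507.2 s

507.2 s


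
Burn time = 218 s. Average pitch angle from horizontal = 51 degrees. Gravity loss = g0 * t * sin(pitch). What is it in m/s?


GL = 9.81 * 218 * sin(51 deg) = 1662 m/s

1662 m/s


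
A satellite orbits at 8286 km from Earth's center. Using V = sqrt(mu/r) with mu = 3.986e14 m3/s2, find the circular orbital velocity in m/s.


V = sqrt(3.986e14 / 8286000) = 6936 m/s

6936 m/s


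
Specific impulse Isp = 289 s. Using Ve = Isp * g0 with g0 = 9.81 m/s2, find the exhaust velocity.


Ve = Isp * g0 = 289 * 9.81 = 2835.1 m/s

2835.1 m/s


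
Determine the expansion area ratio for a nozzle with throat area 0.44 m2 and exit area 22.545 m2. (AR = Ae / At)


AR = 22.545 / 0.44 = 51.2

51.2


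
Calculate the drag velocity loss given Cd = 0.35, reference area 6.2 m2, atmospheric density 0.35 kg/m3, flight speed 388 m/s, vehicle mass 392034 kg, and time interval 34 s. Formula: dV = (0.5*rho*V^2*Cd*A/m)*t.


D = 0.5 * 0.35 * 388^2 * 0.35 * 6.2 = 57169.08 N
a = 57169.08 / 392034 = 0.1458 m/s2
dV = 0.1458 * 34 = 5.0 m/s

5.0 m/s


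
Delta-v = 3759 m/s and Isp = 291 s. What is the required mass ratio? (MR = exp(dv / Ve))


Ve = 291 * 9.81 = 2854.71 m/s
MR = exp(3759 / 2854.71) = 3.731

3.731


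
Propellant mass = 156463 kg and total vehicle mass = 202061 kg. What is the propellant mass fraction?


PMF = 156463 / 202061 = 0.774

0.774


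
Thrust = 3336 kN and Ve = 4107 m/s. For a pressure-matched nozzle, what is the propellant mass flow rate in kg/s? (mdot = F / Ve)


mdot = F / Ve = 3336000 / 4107 = 812.3 kg/s

812.3 kg/s


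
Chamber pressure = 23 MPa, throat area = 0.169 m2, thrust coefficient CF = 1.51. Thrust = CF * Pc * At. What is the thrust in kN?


F = 1.51 * 23e6 * 0.169 = 5.8694e+06 N = 5869.4 kN

5869.4 kN


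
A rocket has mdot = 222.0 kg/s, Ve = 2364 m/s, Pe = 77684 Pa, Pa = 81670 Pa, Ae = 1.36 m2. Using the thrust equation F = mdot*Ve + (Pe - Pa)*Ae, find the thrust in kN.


F = 222.0 * 2364 + (77684 - 81670) * 1.36 = 519387.0 N = 519.4 kN

519.4 kN


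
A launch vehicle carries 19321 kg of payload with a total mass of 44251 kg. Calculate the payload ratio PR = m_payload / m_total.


PR = 19321 / 44251 = 0.4366

0.4366


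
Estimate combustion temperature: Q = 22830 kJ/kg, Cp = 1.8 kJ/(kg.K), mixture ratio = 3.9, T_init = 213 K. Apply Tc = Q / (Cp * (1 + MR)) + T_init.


Tc = 22830 / (1.8 * (1 + 3.9)) + 213 = 2801 K

2801 K


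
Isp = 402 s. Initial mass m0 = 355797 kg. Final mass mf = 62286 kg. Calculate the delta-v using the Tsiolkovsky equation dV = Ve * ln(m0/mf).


Ve = 402 * 9.81 = 3943.62 m/s
dV = 3943.62 * ln(355797/62286) = 6872 m/s

6872 m/s


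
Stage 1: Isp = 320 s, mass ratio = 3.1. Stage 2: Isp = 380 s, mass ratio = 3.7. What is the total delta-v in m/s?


dV1 = 320 * 9.81 * ln(3.1) = 3551.7 m/s
dV2 = 380 * 9.81 * ln(3.7) = 4877.2 m/s
Total dV = 3551.7 + 4877.2 = 8428.9 m/s ~ 8429 m/s

8429 m/s


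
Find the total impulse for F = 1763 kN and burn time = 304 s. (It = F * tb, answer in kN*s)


It = 1763 * 304 = 535952 kN*s

535952 kN*s


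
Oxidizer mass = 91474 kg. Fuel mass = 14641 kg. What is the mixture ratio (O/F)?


MR = 91474 / 14641 = 6.25

6.25


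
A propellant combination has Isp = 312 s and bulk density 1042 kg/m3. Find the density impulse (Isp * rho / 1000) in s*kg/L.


rho*Isp = 312 * 1042 / 1000 = 325 s*kg/L

325 s*kg/L


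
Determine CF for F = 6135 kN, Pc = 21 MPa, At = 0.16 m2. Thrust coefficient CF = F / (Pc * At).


CF = 6135000 / (21e6 * 0.16) = 1.83

1.83


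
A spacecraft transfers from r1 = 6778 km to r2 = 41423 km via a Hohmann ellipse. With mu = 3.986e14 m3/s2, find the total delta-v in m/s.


V1 = sqrt(mu/r1) = 7668.63 m/s
dV1 = V1*(sqrt(2*r2/(r1+r2)) - 1) = 2385.06 m/s
V2 = sqrt(mu/r2) = 3102.04 m/s
dV2 = V2*(1 - sqrt(2*r1/(r1+r2))) = 1456.97 m/s
Total dV = 3842 m/s

3842 m/s


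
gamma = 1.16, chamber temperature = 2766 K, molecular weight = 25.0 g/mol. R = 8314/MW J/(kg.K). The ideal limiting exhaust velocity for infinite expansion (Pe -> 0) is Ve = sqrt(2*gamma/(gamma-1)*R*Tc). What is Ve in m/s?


R = 8314 / 25.0 = 332.56 J/(kg.K)
Ve = sqrt(2 * 1.16 / (1.16 - 1) * 332.56 * 2766) = 3652 m/s

3652 m/s


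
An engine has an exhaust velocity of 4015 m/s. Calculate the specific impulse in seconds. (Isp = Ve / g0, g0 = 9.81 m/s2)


Isp = Ve / g0 = 4015 / 9.81 = 409.3 s

409.3 s


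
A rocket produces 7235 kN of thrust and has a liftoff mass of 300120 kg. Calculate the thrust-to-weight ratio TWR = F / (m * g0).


TWR = 7235000 / (300120 * 9.81) = 2.46

2.46


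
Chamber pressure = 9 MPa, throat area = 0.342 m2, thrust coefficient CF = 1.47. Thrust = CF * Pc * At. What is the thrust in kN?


F = 1.47 * 9e6 * 0.342 = 4.5247e+06 N = 4524.7 kN

4524.7 kN


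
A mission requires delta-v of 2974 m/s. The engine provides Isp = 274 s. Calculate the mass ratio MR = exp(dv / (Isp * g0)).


Ve = 274 * 9.81 = 2687.94 m/s
MR = exp(2974 / 2687.94) = 3.024

3.024


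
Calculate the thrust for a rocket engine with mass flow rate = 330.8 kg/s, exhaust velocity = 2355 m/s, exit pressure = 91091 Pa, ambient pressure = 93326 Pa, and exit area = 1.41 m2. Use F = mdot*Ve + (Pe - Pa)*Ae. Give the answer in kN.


F = 330.8 * 2355 + (91091 - 93326) * 1.41 = 775883.0 N = 775.9 kN

775.9 kN


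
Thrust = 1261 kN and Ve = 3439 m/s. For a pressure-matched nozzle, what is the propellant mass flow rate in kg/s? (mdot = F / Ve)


mdot = F / Ve = 1261000 / 3439 = 366.7 kg/s

366.7 kg/s


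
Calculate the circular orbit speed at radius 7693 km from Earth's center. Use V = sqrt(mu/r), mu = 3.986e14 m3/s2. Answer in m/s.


V = sqrt(3.986e14 / 7693000) = 7198 m/s

7198 m/s


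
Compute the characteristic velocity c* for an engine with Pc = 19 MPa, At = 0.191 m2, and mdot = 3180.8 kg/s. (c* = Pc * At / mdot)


c* = 19e6 * 0.191 / 3180.8 = 1141 m/s

1141 m/s


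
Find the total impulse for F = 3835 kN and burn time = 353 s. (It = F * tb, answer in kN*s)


It = 3835 * 353 = 1353755 kN*s

1353755 kN*s


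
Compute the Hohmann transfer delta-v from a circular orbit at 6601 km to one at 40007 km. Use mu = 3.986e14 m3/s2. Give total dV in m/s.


V1 = sqrt(mu/r1) = 7770.77 m/s
dV1 = V1*(sqrt(2*r2/(r1+r2)) - 1) = 2410.85 m/s
V2 = sqrt(mu/r2) = 3156.46 m/s
dV2 = V2*(1 - sqrt(2*r1/(r1+r2))) = 1476.54 m/s
Total dV = 3887 m/s

3887 m/s


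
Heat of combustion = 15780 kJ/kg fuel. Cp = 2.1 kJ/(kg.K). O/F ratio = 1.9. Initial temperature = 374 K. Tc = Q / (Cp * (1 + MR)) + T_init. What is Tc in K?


Tc = 15780 / (2.1 * (1 + 1.9)) + 374 = 2965 K

2965 K


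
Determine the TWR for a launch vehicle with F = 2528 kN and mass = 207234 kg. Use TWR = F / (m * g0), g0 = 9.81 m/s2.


TWR = 2528000 / (207234 * 9.81) = 1.24

1.24


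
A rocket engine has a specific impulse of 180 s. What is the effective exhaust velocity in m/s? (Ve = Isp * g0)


Ve = Isp * g0 = 180 * 9.81 = 1765.8 m/s

1765.8 m/s


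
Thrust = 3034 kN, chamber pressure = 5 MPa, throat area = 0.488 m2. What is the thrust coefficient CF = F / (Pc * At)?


CF = 3034000 / (5e6 * 0.488) = 1.24

1.24


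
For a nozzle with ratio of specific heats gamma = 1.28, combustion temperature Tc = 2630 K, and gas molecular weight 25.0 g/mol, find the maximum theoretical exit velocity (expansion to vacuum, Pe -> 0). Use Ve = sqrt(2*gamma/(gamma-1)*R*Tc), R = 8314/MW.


R = 8314 / 25.0 = 332.56 J/(kg.K)
Ve = sqrt(2 * 1.28 / (1.28 - 1) * 332.56 * 2630) = 2828 m/s

2828 m/s


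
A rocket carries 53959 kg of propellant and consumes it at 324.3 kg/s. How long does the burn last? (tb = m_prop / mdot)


tb = 53959 / 324.3 = 166.4 s

166.4 s


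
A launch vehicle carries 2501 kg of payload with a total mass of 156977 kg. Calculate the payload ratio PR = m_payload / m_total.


PR = 2501 / 156977 = 0.0159

0.0159


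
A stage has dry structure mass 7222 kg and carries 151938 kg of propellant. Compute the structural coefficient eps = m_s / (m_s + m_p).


eps = 7222 / (7222 + 151938) = 0.0454

0.0454


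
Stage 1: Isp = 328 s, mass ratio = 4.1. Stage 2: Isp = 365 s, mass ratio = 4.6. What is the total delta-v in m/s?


dV1 = 328 * 9.81 * ln(4.1) = 4540.1 m/s
dV2 = 365 * 9.81 * ln(4.6) = 5464.3 m/s
Total dV = 4540.1 + 5464.3 = 10004.4 m/s ~ 10004 m/s

10004 m/s


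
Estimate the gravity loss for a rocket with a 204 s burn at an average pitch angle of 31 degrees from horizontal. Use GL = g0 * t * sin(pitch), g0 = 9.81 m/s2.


GL = 9.81 * 204 * sin(31 deg) = 1031 m/s

1031 m/s


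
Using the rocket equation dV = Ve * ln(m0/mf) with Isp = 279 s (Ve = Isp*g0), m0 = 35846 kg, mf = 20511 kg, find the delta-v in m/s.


Ve = 279 * 9.81 = 2736.99 m/s
dV = 2736.99 * ln(35846/20511) = 1528 m/s

1528 m/s


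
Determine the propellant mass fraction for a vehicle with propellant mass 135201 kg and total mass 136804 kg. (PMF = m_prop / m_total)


PMF = 135201 / 136804 = 0.988

0.988


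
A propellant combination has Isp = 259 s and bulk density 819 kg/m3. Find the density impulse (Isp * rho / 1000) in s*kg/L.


rho*Isp = 259 * 819 / 1000 = 212 s*kg/L

212 s*kg/L


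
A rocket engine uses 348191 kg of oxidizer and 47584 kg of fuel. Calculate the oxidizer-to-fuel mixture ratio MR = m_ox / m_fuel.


MR = 348191 / 47584 = 7.32

7.32


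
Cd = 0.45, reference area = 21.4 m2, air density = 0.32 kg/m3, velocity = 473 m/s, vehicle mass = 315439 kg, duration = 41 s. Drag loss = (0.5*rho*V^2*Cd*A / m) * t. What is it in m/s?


D = 0.5 * 0.32 * 473^2 * 0.45 * 21.4 = 344721.64 N
a = 344721.64 / 315439 = 1.0928 m/s2
dV = 1.0928 * 41 = 44.8 m/s

44.8 m/s


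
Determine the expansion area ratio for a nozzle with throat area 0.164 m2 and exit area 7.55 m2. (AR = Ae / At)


AR = 7.55 / 0.164 = 46.0

46.0


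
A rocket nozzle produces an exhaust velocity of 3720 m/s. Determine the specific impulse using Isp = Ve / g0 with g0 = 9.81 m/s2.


Isp = Ve / g0 = 3720 / 9.81 = 379.2 s

379.2 s


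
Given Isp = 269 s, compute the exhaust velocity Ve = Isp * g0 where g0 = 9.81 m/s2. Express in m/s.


Ve = Isp * g0 = 269 * 9.81 = 2638.9 m/s

2638.9 m/s


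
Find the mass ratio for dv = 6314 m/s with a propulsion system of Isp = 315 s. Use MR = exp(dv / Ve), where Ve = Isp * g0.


Ve = 315 * 9.81 = 3090.15 m/s
MR = exp(6314 / 3090.15) = 7.716

7.716


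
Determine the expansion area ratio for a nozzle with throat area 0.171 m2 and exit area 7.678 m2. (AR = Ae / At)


AR = 7.678 / 0.171 = 44.9

44.9


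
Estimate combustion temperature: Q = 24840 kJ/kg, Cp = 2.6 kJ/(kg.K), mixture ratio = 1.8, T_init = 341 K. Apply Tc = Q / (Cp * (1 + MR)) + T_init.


Tc = 24840 / (2.6 * (1 + 1.8)) + 341 = 3753 K

3753 K


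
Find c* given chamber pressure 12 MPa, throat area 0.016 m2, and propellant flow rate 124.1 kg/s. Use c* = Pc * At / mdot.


c* = 12e6 * 0.016 / 124.1 = 1547 m/s

1547 m/s


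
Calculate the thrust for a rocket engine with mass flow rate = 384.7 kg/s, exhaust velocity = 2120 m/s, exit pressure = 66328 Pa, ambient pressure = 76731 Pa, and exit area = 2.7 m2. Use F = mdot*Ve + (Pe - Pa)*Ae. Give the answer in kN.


F = 384.7 * 2120 + (66328 - 76731) * 2.7 = 787476.0 N = 787.5 kN

787.5 kN


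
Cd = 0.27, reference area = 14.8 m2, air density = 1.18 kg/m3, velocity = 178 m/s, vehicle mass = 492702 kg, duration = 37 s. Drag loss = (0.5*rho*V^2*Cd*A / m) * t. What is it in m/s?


D = 0.5 * 1.18 * 178^2 * 0.27 * 14.8 = 74699.47 N
a = 74699.47 / 492702 = 0.1516 m/s2
dV = 0.1516 * 37 = 5.6 m/s

5.6 m/s


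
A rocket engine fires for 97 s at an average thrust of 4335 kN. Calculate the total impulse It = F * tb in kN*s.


It = 4335 * 97 = 420495 kN*s

420495 kN*s


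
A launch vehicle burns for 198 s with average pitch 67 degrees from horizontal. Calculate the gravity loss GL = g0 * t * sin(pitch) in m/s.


GL = 9.81 * 198 * sin(67 deg) = 1788 m/s

1788 m/s
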